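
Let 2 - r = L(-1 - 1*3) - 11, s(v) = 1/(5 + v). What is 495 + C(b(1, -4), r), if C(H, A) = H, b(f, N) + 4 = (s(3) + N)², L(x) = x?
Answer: 32385/64 ≈ 506.02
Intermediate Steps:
r = 17 (r = 2 - ((-1 - 1*3) - 11) = 2 - ((-1 - 3) - 11) = 2 - (-4 - 11) = 2 - 1*(-15) = 2 + 15 = 17)
b(f, N) = -4 + (⅛ + N)² (b(f, N) = -4 + (1/(5 + 3) + N)² = -4 + (1/8 + N)² = -4 + (⅛ + N)²)
495 + C(b(1, -4), r) = 495 + (-4 + (1 + 8*(-4))²/64) = 495 + (-4 + (1 - 32)²/64) = 495 + (-4 + (1/64)*(-31)²) = 495 + (-4 + (1/64)*961) = 495 + (-4 + 961/64) = 495 + 705/64 = 32385/64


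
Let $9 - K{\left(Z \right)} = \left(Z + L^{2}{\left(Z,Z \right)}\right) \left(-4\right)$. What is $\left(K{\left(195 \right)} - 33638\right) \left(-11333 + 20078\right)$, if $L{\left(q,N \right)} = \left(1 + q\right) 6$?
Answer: $48089235975$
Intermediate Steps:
$L{\left(q,N \right)} = 6 + 6 q$
$K{\left(Z \right)} = 9 + 4 Z + 4 \left(6 + 6 Z\right)^{2}$ ($K{\left(Z \right)} = 9 - \left(Z + \left(6 + 6 Z\right)^{2}\right) \left(-4\right) = 9 - \left(- 4 Z - 4 \left(6 + 6 Z\right)^{2}\right) = 9 + \left(4 Z + 4 \left(6 + 6 Z\right)^{2}\right) = 9 + 4 Z + 4 \left(6 + 6 Z\right)^{2}$)
$\left(K{\left(195 \right)} - 33638\right) \left(-11333 + 20078\right) = \left(\left(153 + 144 \cdot 195^{2} + 292 \cdot 195\right) - 33638\right) \left(-11333 + 20078\right) = \left(\left(153 + 144 \cdot 38025 + 56940\right) - 33638\right) 8745 = \left(\left(153 + 5475600 + 56940\right) - 33638\right) 8745 = \left(5532693 - 33638\right) 8745 = 5499055 \cdot 8745 = 48089235975$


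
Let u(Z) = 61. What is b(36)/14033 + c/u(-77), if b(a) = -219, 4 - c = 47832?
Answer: -671183683/856013 ≈ -784.08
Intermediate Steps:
c = -47828 (c = 4 - 1*47832 = 4 - 47832 = -47828)
b(36)/14033 + c/u(-77) = -219/14033 - 47828/61 = -671183683/856013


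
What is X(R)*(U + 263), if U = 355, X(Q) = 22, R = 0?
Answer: 13596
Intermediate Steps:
X(R)*(U + 263) = 22*(355 + 263) = 22*618 = 13596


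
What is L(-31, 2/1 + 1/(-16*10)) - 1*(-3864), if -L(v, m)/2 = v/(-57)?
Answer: 220186/57 ≈ 3862.9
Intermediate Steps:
L(v, m) = 2*v/57 (L(v, m) = -2*v/(-57) = -2*v*(-1)/57 = -(-2)*v/57 = 2*v/57)
L(-31, 2/1 + 1/(-16*10)) - 1*(-3864) = (2/57)*(-31) - 1*(-3864) = -62/57 + 3864 = 220186/57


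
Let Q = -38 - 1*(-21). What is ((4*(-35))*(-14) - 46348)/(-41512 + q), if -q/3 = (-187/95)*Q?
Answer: 4216860/3953177 ≈ 1.0667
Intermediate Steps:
Q = -17 (Q = -38 + 21 = -17)
q = -9537/95 (q = -3*(-187/95)*(-17) = -3*(-187*1/95)*(-17) = -(-561)*(-17)/95 = -3*3179/95 = -9537/95 ≈ -100.39)
((4*(-35))*(-14) - 46348)/(-41512 + q) = ((4*(-35))*(-14) - 46348)/(-41512 - 9537/95) = (-140*(-14) - 46348)/(-3953177/95) = (1960 - 46348)*(-95/3953177) = -44388*(-95/3953177) = 4216860/3953177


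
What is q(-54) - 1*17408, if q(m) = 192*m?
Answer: -27776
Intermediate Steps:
q(-54) - 1*17408 = 192*(-54) - 1*17408 = -10368 - 17408 = -27776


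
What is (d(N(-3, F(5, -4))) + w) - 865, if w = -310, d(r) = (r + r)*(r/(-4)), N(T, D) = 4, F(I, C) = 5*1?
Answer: -1183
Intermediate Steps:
F(I, C) = 5
d(r) = -r**2/2 (d(r) = (2*r)*(r*(-1/4)) = (2*r)*(-r/4) = -r**2/2)
(d(N(-3, F(5, -4))) + w) - 865 = (-1/2*4**2 - 310) - 865 = (-1/2*16 - 310) - 865 = (-8 - 310) - 865 = -318 - 865 = -1183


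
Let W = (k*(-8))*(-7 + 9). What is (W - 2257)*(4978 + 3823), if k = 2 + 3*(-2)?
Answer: -19300593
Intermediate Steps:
k = -4 (k = 2 - 6 = -4)
W = 64 (W = (-4*(-8))*(-7 + 9) = 32*2 = 64)
(W - 2257)*(4978 + 3823) = (64 - 2257)*(4978 + 3823) = -2193*8801 = -19300593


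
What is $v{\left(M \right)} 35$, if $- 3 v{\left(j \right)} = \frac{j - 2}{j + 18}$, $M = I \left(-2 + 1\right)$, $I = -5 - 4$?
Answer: $- \frac{245}{81} \approx -3.0247$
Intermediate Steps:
$I = -9$ ($I = -5 - 4 = -9$)
$M = 9$ ($M = - 9 \left(-2 + 1\right) = \left(-9\right) \left(-1\right) = 9$)
$v{\left(j \right)} = - \frac{-2 + j}{3 \left(18 + j\right)}$ ($v{\left(j \right)} = - \frac{\left(j - 2\right) \frac{1}{j + 18}}{3} = - \frac{\left(-2 + j\right) \frac{1}{18 + j}}{3} = - \frac{\frac{1}{18 + j} \left(-2 + j\right)}{3} = - \frac{-2 + j}{3 \left(18 + j\right)}$)
$v{\left(M \right)} 35 = \frac{2 - 9}{3 \left(18 + 9\right)} 35 = \frac{2 - 9}{3 \cdot 27} \cdot 35 = \frac{1}{3} \cdot \frac{1}{27} \left(-7\right) 35 = \left(- \frac{7}{81}\right) 35 = - \frac{245}{81}$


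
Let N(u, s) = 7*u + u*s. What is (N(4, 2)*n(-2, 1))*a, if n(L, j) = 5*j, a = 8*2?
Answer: 2880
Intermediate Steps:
a = 16
N(u, s) = 7*u + s*u
(N(4, 2)*n(-2, 1))*a = ((4*(7 + 2))*(5*1))*16 = ((4*9)*5)*16 = (36*5)*16 = 180*16 = 2880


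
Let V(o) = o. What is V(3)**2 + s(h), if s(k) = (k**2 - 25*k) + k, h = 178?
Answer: 27421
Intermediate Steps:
s(k) = k**2 - 24*k
V(3)**2 + s(h) = 3**2 + 178*(-24 + 178) = 9 + 178*154 = 9 + 27412 = 27421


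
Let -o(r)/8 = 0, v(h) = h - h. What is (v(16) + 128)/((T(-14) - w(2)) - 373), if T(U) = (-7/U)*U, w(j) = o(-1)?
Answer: -32/95 ≈ -0.33684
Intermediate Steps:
v(h) = 0
o(r) = 0 (o(r) = -8*0 = 0)
w(j) = 0
T(U) = -7
(v(16) + 128)/((T(-14) - w(2)) - 373) = (0 + 128)/((-7 - 1*0) - 373) = 128/((-7 + 0) - 373) = 128/(-7 - 373) = 128/(-380) = 128*(-1/380) = -32/95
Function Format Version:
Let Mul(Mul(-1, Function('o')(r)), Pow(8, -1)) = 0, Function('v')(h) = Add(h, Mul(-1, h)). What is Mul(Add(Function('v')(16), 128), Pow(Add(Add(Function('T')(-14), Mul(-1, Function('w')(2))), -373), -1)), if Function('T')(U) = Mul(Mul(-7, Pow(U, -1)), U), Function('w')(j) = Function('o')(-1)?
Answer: Rational(-32, 95) ≈ -0.33684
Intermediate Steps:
Function('v')(h) = 0
Function('o')(r) = 0 (Function('o')(r) = Mul(-8, 0) = 0)
Function('w')(j) = 0
Function('T')(U) = -7
Mul(Add(Function('v')(16), 128), Pow(Add(Add(Function('T')(-14), Mul(-1, Function('w')(2))), -373), -1)) = Mul(Add(0, 128), Pow(Add(Add(-7, Mul(-1, 0)), -373), -1)) = Mul(128, Pow(Add(Add(-7, 0), -373), -1)) = Mul(128, Pow(Add(-7, -373), -1)) = Mul(128, Pow(-380, -1)) = Mul(128, Rational(-1, 380)) = Rational(-32, 95)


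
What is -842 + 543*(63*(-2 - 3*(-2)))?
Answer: 135994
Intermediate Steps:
-842 + 543*(63*(-2 - 3*(-2))) = -842 + 543*(63*(-2 + 6)) = -842 + 543*(63*4) = -842 + 543*252 = -842 + 136836 = 135994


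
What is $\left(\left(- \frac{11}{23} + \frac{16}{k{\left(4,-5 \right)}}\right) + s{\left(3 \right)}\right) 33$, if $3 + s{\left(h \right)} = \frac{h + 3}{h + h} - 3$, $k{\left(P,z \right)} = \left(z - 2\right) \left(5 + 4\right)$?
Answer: $- \frac{91366}{483} \approx -189.16$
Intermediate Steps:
$k{\left(P,z \right)} = -18 + 9 z$ ($k{\left(P,z \right)} = \left(-2 + z\right) 9 = -18 + 9 z$)
$s{\left(h \right)} = -6 + \frac{3 + h}{2 h}$ ($s{\left(h \right)} = -3 + \left(\frac{h + 3}{h + h} - 3\right) = -3 - \left(3 - \frac{3 + h}{2 h}\right) = -6 + \frac{3 + h}{2 h}$)
$\left(\left(- \frac{11}{23} + \frac{16}{k{\left(4,-5 \right)}}\right) + s{\left(3 \right)}\right) 33 = \left(\left(- \frac{11}{23} + \frac{16}{-18 + 9 \left(-5\right)}\right) + \frac{3 - 33}{2 \cdot 3}\right) 33 = \left(\left(\left(-11\right) \frac{1}{23} + \frac{16}{-18 - 45}\right) + \frac{1}{2} \cdot \frac{1}{3} \left(3 - 33\right)\right) 33 = \left(\left(- \frac{11}{23} + \frac{16}{-63}\right) + \frac{1}{2} \cdot \frac{1}{3} \left(-30\right)\right) 33 = \left(\left(- \frac{11}{23} + 16 \left(- \frac{1}{63}\right)\right) - 5\right) 33 = \left(\left(- \frac{11}{23} - \frac{16}{63}\right) - 5\right) 33 = \left(- \frac{1061}{1449} - 5\right) 33 = \left(- \frac{8306}{1449}\right) 33 = - \frac{91366}{483}$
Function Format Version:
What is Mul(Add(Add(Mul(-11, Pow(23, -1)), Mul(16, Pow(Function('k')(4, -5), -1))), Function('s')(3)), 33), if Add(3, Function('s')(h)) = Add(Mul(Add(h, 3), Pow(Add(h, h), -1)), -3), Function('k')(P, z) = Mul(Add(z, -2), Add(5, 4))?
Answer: Rational(-91366, 483) ≈ -189.16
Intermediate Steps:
Function('k')(P, z) = Add(-18, Mul(9, z)) (Function('k')(P, z) = Mul(Add(-2, z), 9) = Add(-18, Mul(9, z)))
Function('s')(h) = Add(-6, Mul(Rational(1, 2), Pow(h, -1), Add(3, h))) (Function('s')(h) = Add(-3, Add(Mul(Add(h, 3), Pow(Add(h, h), -1)), -3)) = Add(-3, Add(Mul(Add(3, h), Pow(Mul(2, h), -1)), -3)) = Add(-3, Add(Mul(Add(3, h), Mul(Rational(1, 2), Pow(h, -1))), -3)) = Add(-3, Add(Mul(Rational(1, 2), Pow(h, -1), Add(3, h)), -3)) = Add(-3, Add(-3, Mul(Rational(1, 2), Pow(h, -1), Add(3, h)))) = Add(-6, Mul(Rational(1, 2), Pow(h, -1), Add(3, h))))
Mul(Add(Add(Mul(-11, Pow(23, -1)), Mul(16, Pow(Function('k')(4, -5), -1))), Function('s')(3)), 33) = Mul(Add(Add(Mul(-11, Pow(23, -1)), Mul(16, Pow(Add(-18, Mul(9, -5)), -1))), Mul(Rational(1, 2), Pow(3, -1), Add(3, Mul(-11, 3)))), 33) = Mul(Add(Add(Mul(-11, Rational(1, 23)), Mul(16, Pow(Add(-18, -45), -1))), Mul(Rational(1, 2), Rational(1, 3), Add(3, -33))), 33) = Mul(Add(Add(Rational(-11, 23), Mul(16, Pow(-63, -1))), Mul(Rational(1, 2), Rational(1, 3), -30)), 33) = Mul(Add(Add(Rational(-11, 23), Mul(16, Rational(-1, 63))), -5), 33) = Mul(Add(Add(Rational(-11, 23), Rational(-16, 63)), -5), 33) = Mul(Add(Rational(-1061, 1449), -5), 33) = Mul(Rational(-8306, 1449), 33) = Rational(-91366, 483)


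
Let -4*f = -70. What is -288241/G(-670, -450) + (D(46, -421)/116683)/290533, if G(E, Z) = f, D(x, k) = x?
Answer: -2791841551537884/169501310195 ≈ -16471.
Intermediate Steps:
f = 35/2 (f = -¼*(-70) = 35/2 ≈ 17.500)
G(E, Z) = 35/2
-288241/G(-670, -450) + (D(46, -421)/116683)/290533 = -288241/35/2 + (46/116683)/290533 = -288241*2/35 + (46*(1/116683))*(1/290533) = -576482/35 + (46/116683)*(1/290533) = -576482/35 + 46/33900262039 = -2791841551537884/169501310195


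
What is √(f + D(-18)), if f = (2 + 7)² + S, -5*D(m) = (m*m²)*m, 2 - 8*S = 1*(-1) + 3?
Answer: 9*I*√6455/5 ≈ 144.62*I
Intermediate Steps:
S = 0 (S = ¼ - (1*(-1) + 3)/8 = ¼ - (-1 + 3)/8 = ¼ - ⅛*2 = ¼ - ¼ = 0)
D(m) = -m⁴/5 (D(m) = -m*m²*m/5 = -m³*m/5 = -m⁴/5)
f = 81 (f = (2 + 7)² + 0 = 9² + 0 = 81 + 0 = 81)
√(f + D(-18)) = √(81 - ⅕*(-18)⁴) = √(81 - ⅕*104976) = √(81 - 104976/5) = √(-104571/5) = 9*I*√6455/5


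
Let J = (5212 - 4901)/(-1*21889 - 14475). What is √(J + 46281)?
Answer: √15299807296543/18182 ≈ 215.13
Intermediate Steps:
J = -311/36364 (J = 311/(-21889 - 14475) = 311/(-36364) = 311*(-1/36364) = -311/36364 ≈ -0.0085524)
√(J + 46281) = √(-311/36364 + 46281) = √(1682961973/36364) = √15299807296543/18182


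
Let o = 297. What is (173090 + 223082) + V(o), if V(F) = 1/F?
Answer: 117663085/297 ≈ 3.9617e+5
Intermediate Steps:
(173090 + 223082) + V(o) = (173090 + 223082) + 1/297 = 396172 + 1/297 = 117663085/297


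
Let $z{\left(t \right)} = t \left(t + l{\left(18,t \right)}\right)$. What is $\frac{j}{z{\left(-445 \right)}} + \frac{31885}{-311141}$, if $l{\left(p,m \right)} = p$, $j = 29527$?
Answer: $\frac{3128432032}{59121457115} \approx 0.052915$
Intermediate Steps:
$z{\left(t \right)} = t \left(18 + t\right)$ ($z{\left(t \right)} = t \left(t + 18\right) = t \left(18 + t\right)$)
$\frac{j}{z{\left(-445 \right)}} + \frac{31885}{-311141} = \frac{29527}{\left(-445\right) \left(18 - 445\right)} + \frac{31885}{-311141} = \frac{29527}{\left(-445\right) \left(-427\right)} + 31885 \left(- \frac{1}{311141}\right) = \frac{29527}{190015} - \frac{31885}{311141} = \frac{3128432032}{59121457115}$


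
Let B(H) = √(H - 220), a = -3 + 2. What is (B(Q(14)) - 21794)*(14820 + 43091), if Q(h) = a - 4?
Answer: -1262112334 + 868665*I ≈ -1.2621e+9 + 8.6867e+5*I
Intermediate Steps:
a = -1
Q(h) = -5 (Q(h) = -1 - 4 = -5)
B(H) = √(-220 + H)
(B(Q(14)) - 21794)*(14820 + 43091) = (√(-220 - 5) - 21794)*(14820 + 43091) = (√(-225) - 21794)*57911 = (15*I - 21794)*57911 = (-21794 + 15*I)*57911 = -1262112334 + 868665*I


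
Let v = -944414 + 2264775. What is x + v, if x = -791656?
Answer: 528705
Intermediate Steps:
v = 1320361
x + v = -791656 + 1320361 = 528705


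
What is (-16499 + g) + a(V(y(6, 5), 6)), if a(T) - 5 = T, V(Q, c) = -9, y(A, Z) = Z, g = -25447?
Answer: -41950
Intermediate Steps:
a(T) = 5 + T
(-16499 + g) + a(V(y(6, 5), 6)) = (-16499 - 25447) + (5 - 9) = -41946 - 4 = -41950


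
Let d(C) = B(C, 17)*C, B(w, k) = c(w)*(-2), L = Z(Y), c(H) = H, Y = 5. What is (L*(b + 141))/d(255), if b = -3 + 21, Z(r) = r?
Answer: -53/8670 ≈ -0.0061130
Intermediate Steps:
L = 5
b = 18
B(w, k) = -2*w (B(w, k) = w*(-2) = -2*w)
d(C) = -2*C² (d(C) = (-2*C)*C = -2*C²)
(L*(b + 141))/d(255) = (5*(18 + 141))/((-2*255²)) = (5*159)/((-2*65025)) = 795/(-130050) = 795*(-1/130050) = -53/8670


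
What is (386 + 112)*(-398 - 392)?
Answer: -393420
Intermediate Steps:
(386 + 112)*(-398 - 392) = 498*(-790) = -393420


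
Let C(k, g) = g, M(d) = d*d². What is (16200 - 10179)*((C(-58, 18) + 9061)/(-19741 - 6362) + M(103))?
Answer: 8178078815802/1243 ≈ 6.5793e+9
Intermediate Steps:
M(d) = d³
(16200 - 10179)*((C(-58, 18) + 9061)/(-19741 - 6362) + M(103)) = (16200 - 10179)*((18 + 9061)/(-19741 - 6362) + 103³) = 6021*(9079/(-26103) + 1092727) = 6021*(9079*(-1/26103) + 1092727) = 6021*(-1297/3729 + 1092727) = 6021*(4074777686/3729) = 8178078815802/1243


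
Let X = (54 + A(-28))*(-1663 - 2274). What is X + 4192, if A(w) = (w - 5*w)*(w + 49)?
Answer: -9468230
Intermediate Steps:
A(w) = -4*w*(49 + w) (A(w) = (-4*w)*(49 + w) = -4*w*(49 + w))
X = -9472422 (X = (54 - 4*(-28)*(49 - 28))*(-1663 - 2274) = (54 - 4*(-28)*21)*(-3937) = (54 + 2352)*(-3937) = 2406*(-3937) = -9472422)
X + 4192 = -9472422 + 4192 = -9468230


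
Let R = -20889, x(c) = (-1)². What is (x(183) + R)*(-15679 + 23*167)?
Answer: 247272144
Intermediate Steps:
x(c) = 1
(x(183) + R)*(-15679 + 23*167) = (1 - 20889)*(-15679 + 23*167) = -20888*(-15679 + 3841) = -20888*(-11838) = 247272144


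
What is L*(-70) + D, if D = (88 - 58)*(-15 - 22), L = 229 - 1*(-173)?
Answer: -29250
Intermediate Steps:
L = 402 (L = 229 + 173 = 402)
D = -1110 (D = 30*(-37) = -1110)
L*(-70) + D = 402*(-70) - 1110 = -28140 - 1110 = -29250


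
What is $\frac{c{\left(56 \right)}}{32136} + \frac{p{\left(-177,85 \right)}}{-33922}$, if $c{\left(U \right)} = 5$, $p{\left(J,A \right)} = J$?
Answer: $\frac{2928841}{545058696} \approx 0.0053734$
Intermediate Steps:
$\frac{c{\left(56 \right)}}{32136} + \frac{p{\left(-177,85 \right)}}{-33922} = \frac{5}{32136} - \frac{177}{-33922} = 5 \cdot \frac{1}{32136} - - \frac{177}{33922} = \frac{5}{32136} + \frac{177}{33922} = \frac{2928841}{545058696}$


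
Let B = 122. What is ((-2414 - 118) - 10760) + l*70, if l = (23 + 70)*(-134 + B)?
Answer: -91412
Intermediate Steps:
l = -1116 (l = (23 + 70)*(-134 + 122) = 93*(-12) = -1116)
((-2414 - 118) - 10760) + l*70 = ((-2414 - 118) - 10760) - 1116*70 = (-2532 - 10760) - 78120 = -13292 - 78120 = -91412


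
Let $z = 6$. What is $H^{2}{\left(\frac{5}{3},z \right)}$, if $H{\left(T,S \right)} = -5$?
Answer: $25$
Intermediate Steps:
$H^{2}{\left(\frac{5}{3},z \right)} = \left(-5\right)^{2} = 25$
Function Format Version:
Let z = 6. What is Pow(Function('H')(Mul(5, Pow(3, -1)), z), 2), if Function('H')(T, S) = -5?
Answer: 25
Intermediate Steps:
Pow(Function('H')(Mul(5, Pow(3, -1)), z), 2) = Pow(-5, 2) = 25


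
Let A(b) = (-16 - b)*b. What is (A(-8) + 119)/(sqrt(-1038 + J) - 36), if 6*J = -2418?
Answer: -6588/2737 - 183*I*sqrt(1441)/2737 ≈ -2.407 - 2.5381*I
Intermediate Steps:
J = -403 (J = (1/6)*(-2418) = -403)
A(b) = b*(-16 - b)
(A(-8) + 119)/(sqrt(-1038 + J) - 36) = (-1*(-8)*(16 - 8) + 119)/(sqrt(-1038 - 403) - 36) = (-1*(-8)*8 + 119)/(sqrt(-1441) - 36) = (64 + 119)/(I*sqrt(1441) - 36) = 183/(-36 + I*sqrt(1441))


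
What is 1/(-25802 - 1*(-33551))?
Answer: 1/7749 ≈ 0.00012905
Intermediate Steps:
1/(-25802 - 1*(-33551)) = 1/(-25802 + 33551) = 1/7749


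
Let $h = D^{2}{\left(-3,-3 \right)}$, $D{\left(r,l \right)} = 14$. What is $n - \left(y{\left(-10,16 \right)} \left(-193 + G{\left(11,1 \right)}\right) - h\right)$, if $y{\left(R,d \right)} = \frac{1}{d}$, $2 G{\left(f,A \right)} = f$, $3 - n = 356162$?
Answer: $- \frac{11390441}{32} \approx -3.5595 \cdot 10^{5}$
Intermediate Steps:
$n = -356159$ ($n = 3 - 356162 = -356159$)
$G{\left(f,A \right)} = \frac{f}{2}$
$h = 196$ ($h = 14^{2} = 196$)
$n - \left(y{\left(-10,16 \right)} \left(-193 + G{\left(11,1 \right)}\right) - h\right) = -356159 - \left(\frac{-193 + \frac{1}{2} \cdot 11}{16} - 196\right) = -356159 - \left(\frac{-193 + \frac{11}{2}}{16} - 196\right) = -356159 - \left(\frac{1}{16} \left(- \frac{375}{2}\right) - 196\right) = -356159 - \left(- \frac{375}{32} - 196\right) = -356159 - - \frac{6647}{32} = -356159 + \frac{6647}{32} = - \frac{11390441}{32}$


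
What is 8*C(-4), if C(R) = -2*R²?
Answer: -256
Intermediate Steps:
8*C(-4) = 8*(-2*(-4)²) = 8*(-2*16) = 8*(-32) = -256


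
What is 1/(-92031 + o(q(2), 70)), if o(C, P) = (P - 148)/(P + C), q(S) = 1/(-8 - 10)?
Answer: -1259/115868433 ≈ -1.0866e-5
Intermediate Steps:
q(S) = -1/18 (q(S) = 1/(-18) = -1/18)
o(C, P) = (-148 + P)/(C + P)
1/(-92031 + o(q(2), 70)) = 1/(-92031 + (-148 + 70)/(-1/18 + 70)) = 1/(-92031 - 78/(1259/18)) = 1/(-92031 + (18/1259)*(-78)) = 1/(-92031 - 1404/1259) = 1/(-115868433/1259) = -1259/115868433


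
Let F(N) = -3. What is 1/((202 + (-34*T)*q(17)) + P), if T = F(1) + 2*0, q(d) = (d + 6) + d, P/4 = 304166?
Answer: 1/1220946 ≈ 8.1904e-7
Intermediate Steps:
P = 1216664 (P = 4*304166 = 1216664)
q(d) = 6 + 2*d (q(d) = (6 + d) + d = 6 + 2*d)
T = -3 (T = -3 + 2*0 = -3 + 0 = -3)
1/((202 + (-34*T)*q(17)) + P) = 1/((202 + (-34*(-3))*(6 + 2*17)) + 1216664) = 1/((202 + 102*(6 + 34)) + 1216664) = 1/((202 + 102*40) + 1216664) = 1/((202 + 4080) + 1216664) = 1/(4282 + 1216664) = 1/1220946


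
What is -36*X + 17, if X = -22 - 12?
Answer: 1241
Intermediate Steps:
X = -34
-36*X + 17 = -36*(-34) + 17 = 1224 + 17 = 1241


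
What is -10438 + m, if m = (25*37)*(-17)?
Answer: -26163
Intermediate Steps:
m = -15725 (m = 925*(-17) = -15725)
-10438 + m = -10438 - 15725 = -26163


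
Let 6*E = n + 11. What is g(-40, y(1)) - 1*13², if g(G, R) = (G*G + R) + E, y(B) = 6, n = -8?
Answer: 2875/2 ≈ 1437.5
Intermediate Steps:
E = ½ (E = (-8 + 11)/6 = (⅙)*3 = ½ ≈ 0.50000)
g(G, R) = ½ + R + G² (g(G, R) = (G*G + R) + ½ = (G² + R) + ½ = (R + G²) + ½ = ½ + R + G²)
g(-40, y(1)) - 1*13² = (½ + 6 + (-40)²) - 1*13² = (½ + 6 + 1600) - 1*169 = 3213/2 - 169 = 2875/2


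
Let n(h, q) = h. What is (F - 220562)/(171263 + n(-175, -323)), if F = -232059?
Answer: -12233/4624 ≈ -2.6455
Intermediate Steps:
(F - 220562)/(171263 + n(-175, -323)) = (-232059 - 220562)/(171263 - 175) = -452621/171088 = -452621*1/171088 = -12233/4624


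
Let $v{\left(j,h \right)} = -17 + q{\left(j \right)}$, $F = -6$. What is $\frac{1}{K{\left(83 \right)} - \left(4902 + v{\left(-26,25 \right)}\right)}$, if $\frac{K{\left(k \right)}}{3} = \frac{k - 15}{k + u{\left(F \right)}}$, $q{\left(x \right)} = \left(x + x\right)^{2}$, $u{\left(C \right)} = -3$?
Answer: $- \frac{20}{151729} \approx -0.00013181$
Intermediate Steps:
$q{\left(x \right)} = 4 x^{2}$ ($q{\left(x \right)} = \left(2 x\right)^{2} = 4 x^{2}$)
$v{\left(j,h \right)} = -17 + 4 j^{2}$
$K{\left(k \right)} = \frac{3 \left(-15 + k\right)}{-3 + k}$ ($K{\left(k \right)} = 3 \frac{k - 15}{k - 3} = 3 \frac{-15 + k}{-3 + k} = \frac{3 \left(-15 + k\right)}{-3 + k}$)
$\frac{1}{K{\left(83 \right)} - \left(4902 + v{\left(-26,25 \right)}\right)} = \frac{1}{\frac{3 \left(-15 + 83\right)}{-3 + 83} - \left(4885 + 2704\right)} = \frac{1}{3 \cdot \frac{1}{80} \cdot 68 - \left(4885 + 2704\right)} = \frac{1}{3 \cdot \frac{1}{80} \cdot 68 - 7589} = \frac{1}{\frac{51}{20} - 7589} = \frac{1}{- \frac{151729}{20}} = - \frac{20}{151729}$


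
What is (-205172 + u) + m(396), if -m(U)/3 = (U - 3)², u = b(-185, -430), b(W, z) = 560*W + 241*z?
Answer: -875749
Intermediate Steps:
b(W, z) = 241*z + 560*W
u = -207230 (u = 241*(-430) + 560*(-185) = -103630 - 103600 = -207230)
m(U) = -3*(-3 + U)² (m(U) = -3*(U - 3)² = -3*(-3 + U)²)
(-205172 + u) + m(396) = (-205172 - 207230) - 3*(-3 + 396)² = -412402 - 3*393² = -412402 - 3*154449 = -412402 - 463347 = -875749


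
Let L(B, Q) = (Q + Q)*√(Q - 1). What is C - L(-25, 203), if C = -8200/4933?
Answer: -8200/4933 - 406*√202 ≈ -5772.0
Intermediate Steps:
C = -8200/4933 (C = -8200*1/4933 = -8200/4933 ≈ -1.6623)
L(B, Q) = 2*Q*√(-1 + Q) (L(B, Q) = (2*Q)*√(-1 + Q) = 2*Q*√(-1 + Q))
C - L(-25, 203) = -8200/4933 - 2*203*√(-1 + 203) = -8200/4933 - 2*203*√202 = -8200/4933 - 406*√202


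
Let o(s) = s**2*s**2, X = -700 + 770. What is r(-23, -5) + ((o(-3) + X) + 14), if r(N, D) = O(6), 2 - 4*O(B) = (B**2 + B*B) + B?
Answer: 146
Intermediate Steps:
X = 70
O(B) = 1/2 - B**2/2 - B/4 (O(B) = 1/2 - ((B**2 + B*B) + B)/4 = 1/2 - ((B**2 + B**2) + B)/4 = 1/2 - (2*B**2 + B)/4 = 1/2 - (B + 2*B**2)/4 = 1/2 + (-B**2/2 - B/4) = 1/2 - B**2/2 - B/4)
r(N, D) = -19 (r(N, D) = 1/2 - 1/2*6**2 - 1/4*6 = 1/2 - 1/2*36 - 3/2 = 1/2 - 18 - 3/2 = -19)
o(s) = s**4
r(-23, -5) + ((o(-3) + X) + 14) = -19 + (((-3)**4 + 70) + 14) = -19 + ((81 + 70) + 14) = -19 + (151 + 14) = -19 + 165 = 146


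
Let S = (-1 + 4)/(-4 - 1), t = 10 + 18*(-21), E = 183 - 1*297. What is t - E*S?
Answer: -2182/5 ≈ -436.40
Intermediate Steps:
E = -114 (E = 183 - 297 = -114)
t = -368 (t = 10 - 378 = -368)
S = -3/5 (S = 3/(-5) = 3*(-1/5) = -3/5 ≈ -0.60000)
t - E*S = -368 - (-114)*(-3)/5 = -368 - 1*342/5 = -368 - 342/5 = -2182/5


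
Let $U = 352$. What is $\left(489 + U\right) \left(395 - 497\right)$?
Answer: $-85782$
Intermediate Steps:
$\left(489 + U\right) \left(395 - 497\right) = \left(489 + 352\right) \left(395 - 497\right) = 841 \left(-102\right) = -85782$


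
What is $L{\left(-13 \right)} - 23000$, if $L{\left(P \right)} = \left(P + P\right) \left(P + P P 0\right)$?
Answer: $-22662$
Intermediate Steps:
$L{\left(P \right)} = 2 P^{2}$ ($L{\left(P \right)} = 2 P \left(P + P^{2} \cdot 0\right) = 2 P \left(P + 0\right) = 2 P P = 2 P^{2}$)
$L{\left(-13 \right)} - 23000 = 2 \left(-13\right)^{2} - 23000 = 2 \cdot 169 - 23000 = 338 - 23000 = -22662$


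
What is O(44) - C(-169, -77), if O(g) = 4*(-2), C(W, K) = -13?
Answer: 5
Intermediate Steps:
O(g) = -8
O(44) - C(-169, -77) = -8 - 1*(-13) = -8 + 13 = 5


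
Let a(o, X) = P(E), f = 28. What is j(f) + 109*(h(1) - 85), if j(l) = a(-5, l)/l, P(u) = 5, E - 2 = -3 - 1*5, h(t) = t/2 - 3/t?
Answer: -267045/28 ≈ -9537.3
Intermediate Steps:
h(t) = t/2 - 3/t (h(t) = t*(½) - 3/t = t/2 - 3/t)
E = -6 (E = 2 + (-3 - 1*5) = 2 + (-3 - 5) = 2 - 8 = -6)
a(o, X) = 5
j(l) = 5/l
j(f) + 109*(h(1) - 85) = 5/28 + 109*(((½)*1 - 3/1) - 85) = 5*(1/28) + 109*((½ - 3*1) - 85) = 5/28 + 109*((½ - 3) - 85) = 5/28 + 109*(-5/2 - 85) = 5/28 + 109*(-175/2) = 5/28 - 19075/2 = -267045/28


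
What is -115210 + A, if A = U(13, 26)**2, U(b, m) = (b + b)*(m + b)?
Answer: 912986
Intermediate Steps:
U(b, m) = 2*b*(b + m) (U(b, m) = (2*b)*(b + m) = 2*b*(b + m))
A = 1028196 (A = (2*13*(13 + 26))**2 = (2*13*39)**2 = 1014**2 = 1028196)
-115210 + A = -115210 + 1028196 = 912986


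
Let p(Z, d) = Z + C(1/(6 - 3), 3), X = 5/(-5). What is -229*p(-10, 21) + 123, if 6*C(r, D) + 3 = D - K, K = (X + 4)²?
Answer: 5513/2 ≈ 2756.5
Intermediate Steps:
X = -1 (X = 5*(-⅕) = -1)
K = 9 (K = (-1 + 4)² = 3² = 9)
C(r, D) = -2 + D/6 (C(r, D) = -½ + (D - 1*9)/6 = -½ + (D - 9)/6 = -½ + (-9 + D)/6 = -½ + (-3/2 + D/6) = -2 + D/6)
p(Z, d) = -3/2 + Z (p(Z, d) = Z + (-2 + (⅙)*3) = Z + (-2 + ½) = Z - 3/2 = -3/2 + Z)
-229*p(-10, 21) + 123 = -229*(-3/2 - 10) + 123 = -229*(-23/2) + 123 = 5267/2 + 123 = 5513/2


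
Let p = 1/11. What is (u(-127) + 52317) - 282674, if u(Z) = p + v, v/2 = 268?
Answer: -2528030/11 ≈ -2.2982e+5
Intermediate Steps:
v = 536 (v = 2*268 = 536)
p = 1/11 ≈ 0.090909
u(Z) = 5897/11 (u(Z) = 1/11 + 536 = 5897/11)
(u(-127) + 52317) - 282674 = (5897/11 + 52317) - 282674 = 581384/11 - 282674 = -2528030/11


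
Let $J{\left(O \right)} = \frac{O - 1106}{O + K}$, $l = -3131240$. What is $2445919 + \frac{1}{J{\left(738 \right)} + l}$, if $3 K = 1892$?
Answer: $\frac{15723434417971915}{6428436272} \approx 2.4459 \cdot 10^{6}$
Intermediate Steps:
$K = \frac{1892}{3}$ ($K = \frac{1}{3} \cdot 1892 = \frac{1892}{3} \approx 630.67$)
$J{\left(O \right)} = \frac{-1106 + O}{\frac{1892}{3} + O}$ ($J{\left(O \right)} = \frac{O - 1106}{O + \frac{1892}{3}} = \frac{-1106 + O}{\frac{1892}{3} + O}$)
$2445919 + \frac{1}{J{\left(738 \right)} + l} = 2445919 + \frac{1}{\frac{3 \left(-1106 + 738\right)}{1892 + 3 \cdot 738} - 3131240} = 2445919 + \frac{1}{3 \frac{1}{1892 + 2214} \left(-368\right) - 3131240} = 2445919 + \frac{1}{3 \cdot \frac{1}{4106} \left(-368\right) - 3131240} = 2445919 + \frac{1}{- \frac{552}{2053} - 3131240} = 2445919 + \frac{1}{- \frac{6428436272}{2053}} = 2445919 - \frac{2053}{6428436272} = \frac{15723434417971915}{6428436272}$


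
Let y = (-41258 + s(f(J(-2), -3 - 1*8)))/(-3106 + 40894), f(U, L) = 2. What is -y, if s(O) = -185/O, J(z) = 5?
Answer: 27567/25192 ≈ 1.0943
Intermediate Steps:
y = -27567/25192 (y = (-41258 - 185/2)/(-3106 + 40894) = (-41258 - 185*1/2)/37788 = (-41258 - 185/2)*(1/37788) = -82701/2*1/37788 = -27567/25192 ≈ -1.0943)
-y = -1*(-27567/25192) = 27567/25192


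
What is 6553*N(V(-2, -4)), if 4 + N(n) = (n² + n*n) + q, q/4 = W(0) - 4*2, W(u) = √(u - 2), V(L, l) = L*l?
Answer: 602876 + 26212*I*√2 ≈ 6.0288e+5 + 37069.0*I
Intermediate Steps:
W(u) = √(-2 + u)
q = -32 + 4*I*√2 (q = 4*(√(-2 + 0) - 4*2) = 4*(√(-2) - 8) = 4*(I*√2 - 8) = 4*(-8 + I*√2) = -32 + 4*I*√2 ≈ -32.0 + 5.6569*I)
N(n) = -36 + 2*n² + 4*I*√2 (N(n) = -4 + ((n² + n*n) + (-32 + 4*I*√2)) = -4 + ((n² + n²) + (-32 + 4*I*√2)) = -4 + (2*n² + (-32 + 4*I*√2)) = -4 + (-32 + 2*n² + 4*I*√2) = -36 + 2*n² + 4*I*√2)
6553*N(V(-2, -4)) = 6553*(-36 + 2*(-2*(-4))² + 4*I*√2) = 6553*(-36 + 2*8² + 4*I*√2) = 6553*(-36 + 2*64 + 4*I*√2) = 6553*(-36 + 128 + 4*I*√2) = 6553*(92 + 4*I*√2) = 602876 + 26212*I*√2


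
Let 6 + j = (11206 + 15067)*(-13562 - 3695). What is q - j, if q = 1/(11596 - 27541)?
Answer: 7229354047814/15945 ≈ 4.5339e+8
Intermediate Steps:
j = -453393167 (j = -6 + (11206 + 15067)*(-13562 - 3695) = -6 + 26273*(-17257) = -6 - 453393161 = -453393167)
q = -1/15945 (q = 1/(-15945) = -1/15945 ≈ -6.2716e-5)
q - j = -1/15945 - 1*(-453393167) = -1/15945 + 453393167 = 7229354047814/15945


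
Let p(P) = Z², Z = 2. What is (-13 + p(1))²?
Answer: 81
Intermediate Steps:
p(P) = 4 (p(P) = 2² = 4)
(-13 + p(1))² = (-13 + 4)² = (-9)² = 81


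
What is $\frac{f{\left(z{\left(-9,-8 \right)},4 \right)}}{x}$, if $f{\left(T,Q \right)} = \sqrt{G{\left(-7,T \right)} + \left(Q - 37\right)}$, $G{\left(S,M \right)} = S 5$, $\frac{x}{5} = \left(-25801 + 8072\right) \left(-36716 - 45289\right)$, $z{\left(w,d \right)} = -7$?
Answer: $\frac{2 i \sqrt{17}}{7269333225} \approx 1.1344 \cdot 10^{-9} i$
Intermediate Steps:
$x = 7269333225$ ($x = 5 \left(-25801 + 8072\right) \left(-36716 - 45289\right) = 5 \left(\left(-17729\right) \left(-82005\right)\right) = 5 \cdot 1453866645 = 7269333225$)
$G{\left(S,M \right)} = 5 S$
$f{\left(T,Q \right)} = \sqrt{-72 + Q}$ ($f{\left(T,Q \right)} = \sqrt{5 \left(-7\right) + \left(Q - 37\right)} = \sqrt{-35 + \left(Q - 37\right)} = \sqrt{-35 + \left(-37 + Q\right)} = \sqrt{-72 + Q}$)
$\frac{f{\left(z{\left(-9,-8 \right)},4 \right)}}{x} = \frac{\sqrt{-72 + 4}}{7269333225} = \sqrt{-68} \cdot \frac{1}{7269333225} = 2 i \sqrt{17} \cdot \frac{1}{7269333225} = \frac{2 i \sqrt{17}}{7269333225}$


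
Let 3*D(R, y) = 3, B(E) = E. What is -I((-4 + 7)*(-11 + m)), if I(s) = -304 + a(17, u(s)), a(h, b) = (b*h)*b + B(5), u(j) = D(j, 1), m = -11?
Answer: 282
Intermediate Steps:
D(R, y) = 1 (D(R, y) = (⅓)*3 = 1)
u(j) = 1
a(h, b) = 5 + h*b² (a(h, b) = (b*h)*b + 5 = h*b² + 5 = 5 + h*b²)
I(s) = -282 (I(s) = -304 + (5 + 17*1²) = -304 + (5 + 17*1) = -304 + (5 + 17) = -304 + 22 = -282)
-I((-4 + 7)*(-11 + m)) = -1*(-282) = 282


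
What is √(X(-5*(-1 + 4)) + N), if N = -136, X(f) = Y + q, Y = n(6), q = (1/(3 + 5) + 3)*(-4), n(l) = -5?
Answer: I*√614/2 ≈ 12.39*I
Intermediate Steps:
q = -25/2 (q = (1/8 + 3)*(-4) = (⅛ + 3)*(-4) = (25/8)*(-4) = -25/2 ≈ -12.500)
Y = -5
X(f) = -35/2 (X(f) = -5 - 25/2 = -35/2)
√(X(-5*(-1 + 4)) + N) = √(-35/2 - 136) = √(-307/2) = I*√614/2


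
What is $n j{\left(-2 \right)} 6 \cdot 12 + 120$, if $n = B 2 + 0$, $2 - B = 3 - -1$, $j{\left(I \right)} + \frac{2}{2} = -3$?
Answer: $1272$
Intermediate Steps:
$j{\left(I \right)} = -4$ ($j{\left(I \right)} = -1 - 3 = -4$)
$B = -2$ ($B = 2 - \left(3 - -1\right) = 2 - \left(3 + \left(-2 + 3\right)\right) = 2 - \left(3 + 1\right) = 2 - 4 = -2$)
$n = -4$ ($n = \left(-2\right) 2 + 0 = -4 + 0 = -4$)
$n j{\left(-2 \right)} 6 \cdot 12 + 120 = \left(-4\right) \left(-4\right) 6 \cdot 12 + 120 = 16 \cdot 6 \cdot 12 + 120 = 96 \cdot 12 + 120 = 1152 + 120 = 1272$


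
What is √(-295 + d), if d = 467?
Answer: 2*√43 ≈ 13.115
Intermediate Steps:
√(-295 + d) = √(-295 + 467) = √172 = 2*√43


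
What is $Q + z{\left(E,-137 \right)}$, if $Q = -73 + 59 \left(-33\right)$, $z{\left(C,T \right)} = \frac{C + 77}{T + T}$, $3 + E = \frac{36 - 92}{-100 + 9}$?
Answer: $- \frac{3598105}{1781} \approx -2020.3$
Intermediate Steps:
$E = - \frac{31}{13}$ ($E = -3 + \frac{36 - 92}{-100 + 9} = -3 - \frac{56}{-91} = -3 - - \frac{8}{13} = -3 + \frac{8}{13} = - \frac{31}{13} \approx -2.3846$)
$z{\left(C,T \right)} = \frac{77 + C}{2 T}$
$Q = -2020$ ($Q = -73 - 1947 = -2020$)
$Q + z{\left(E,-137 \right)} = -2020 + \frac{77 - \frac{31}{13}}{2 \left(-137\right)} = -2020 + \frac{1}{2} \left(- \frac{1}{137}\right) \frac{970}{13} = -2020 - \frac{485}{1781} = - \frac{3598105}{1781}$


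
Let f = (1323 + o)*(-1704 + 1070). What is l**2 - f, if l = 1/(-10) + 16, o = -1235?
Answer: 5604481/100 ≈ 56045.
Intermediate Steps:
l = 159/10 (l = 1*(-1/10) + 16 = -1/10 + 16 = 159/10 ≈ 15.900)
f = -55792 (f = (1323 - 1235)*(-1704 + 1070) = 88*(-634) = -55792)
l**2 - f = (159/10)**2 - 1*(-55792) = 25281/100 + 55792 = 5604481/100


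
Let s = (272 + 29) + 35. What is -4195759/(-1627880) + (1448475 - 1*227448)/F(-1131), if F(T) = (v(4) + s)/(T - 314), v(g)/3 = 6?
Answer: -478700660839919/96044920 ≈ -4.9841e+6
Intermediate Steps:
v(g) = 18 (v(g) = 3*6 = 18)
s = 336 (s = 301 + 35 = 336)
F(T) = 354/(-314 + T) (F(T) = (18 + 336)/(T - 314) = 354/(-314 + T))
-4195759/(-1627880) + (1448475 - 1*227448)/F(-1131) = -4195759/(-1627880) + (1448475 - 1*227448)/((354/(-314 - 1131))) = -4195759*(-1/1627880) + (1448475 - 227448)/((354/(-1445))) = 4195759/1627880 + 1221027/((354*(-1/1445))) = 4195759/1627880 + 1221027/(-354/1445) = 4195759/1627880 + 1221027*(-1445/354) = 4195759/1627880 - 588128005/118 = -478700660839919/96044920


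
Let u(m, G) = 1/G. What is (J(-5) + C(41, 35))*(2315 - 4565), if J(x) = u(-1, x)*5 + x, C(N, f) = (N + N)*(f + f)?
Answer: -12901500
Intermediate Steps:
C(N, f) = 4*N*f (C(N, f) = (2*N)*(2*f) = 4*N*f)
J(x) = x + 5/x (J(x) = 5/x + x = x + 5/x)
(J(-5) + C(41, 35))*(2315 - 4565) = ((-5 + 5/(-5)) + 4*41*35)*(2315 - 4565) = ((-5 + 5*(-⅕)) + 5740)*(-2250) = ((-5 - 1) + 5740)*(-2250) = (-6 + 5740)*(-2250) = 5734*(-2250) = -12901500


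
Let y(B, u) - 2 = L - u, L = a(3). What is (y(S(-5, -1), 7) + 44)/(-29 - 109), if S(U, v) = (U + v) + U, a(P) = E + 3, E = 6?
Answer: -8/23 ≈ -0.34783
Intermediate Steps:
a(P) = 9 (a(P) = 6 + 3 = 9)
S(U, v) = v + 2*U
L = 9
y(B, u) = 11 - u (y(B, u) = 2 + (9 - u) = 11 - u)
(y(S(-5, -1), 7) + 44)/(-29 - 109) = ((11 - 1*7) + 44)/(-29 - 109) = ((11 - 7) + 44)/(-138) = -(4 + 44)/138 = -1/138*48 = -8/23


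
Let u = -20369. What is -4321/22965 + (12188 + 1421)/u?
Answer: -400545134/467774085 ≈ -0.85628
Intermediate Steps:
-4321/22965 + (12188 + 1421)/u = -4321/22965 + (12188 + 1421)/(-20369) = -4321*1/22965 + 13609*(-1/20369) = -4321/22965 - 13609/20369 = -400545134/467774085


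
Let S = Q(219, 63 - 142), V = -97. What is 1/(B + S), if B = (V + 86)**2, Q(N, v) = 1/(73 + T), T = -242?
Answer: 169/20448 ≈ 0.0082649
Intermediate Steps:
Q(N, v) = -1/169 (Q(N, v) = 1/(73 - 242) = 1/(-169) = -1/169)
B = 121 (B = (-97 + 86)**2 = (-11)**2 = 121)
S = -1/169 ≈ -0.0059172
1/(B + S) = 1/(121 - 1/169) = 1/(20448/169) = 169/20448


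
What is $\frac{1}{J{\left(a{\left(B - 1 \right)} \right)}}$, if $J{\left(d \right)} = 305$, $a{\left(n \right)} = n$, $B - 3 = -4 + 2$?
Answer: $\frac{1}{305} \approx 0.0032787$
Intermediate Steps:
$B = 1$ ($B = 3 + \left(-4 + 2\right) = 3 - 2 = 1$)
$\frac{1}{J{\left(a{\left(B - 1 \right)} \right)}} = \frac{1}{305}$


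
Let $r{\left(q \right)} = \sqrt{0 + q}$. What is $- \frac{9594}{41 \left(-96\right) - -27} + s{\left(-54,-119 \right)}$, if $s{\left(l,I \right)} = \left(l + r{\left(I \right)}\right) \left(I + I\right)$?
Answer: $\frac{16749354}{1303} - 238 i \sqrt{119} \approx 12854.0 - 2596.3 i$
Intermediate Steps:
$r{\left(q \right)} = \sqrt{q}$
$s{\left(l,I \right)} = 2 I \left(l + \sqrt{I}\right)$ ($s{\left(l,I \right)} = \left(l + \sqrt{I}\right) \left(I + I\right) = \left(l + \sqrt{I}\right) 2 I = 2 I \left(l + \sqrt{I}\right)$)
$- \frac{9594}{41 \left(-96\right) - -27} + s{\left(-54,-119 \right)} = - \frac{9594}{41 \left(-96\right) - -27} + 2 \left(-119\right) \left(-54 + \sqrt{-119}\right) = - \frac{9594}{-3936 + 27} + 2 \left(-119\right) \left(-54 + i \sqrt{119}\right) = - \frac{9594}{-3909} + \left(12852 - 238 i \sqrt{119}\right) = \left(-9594\right) \left(- \frac{1}{3909}\right) + \left(12852 - 238 i \sqrt{119}\right) = \frac{3198}{1303} + \left(12852 - 238 i \sqrt{119}\right) = \frac{16749354}{1303} - 238 i \sqrt{119}$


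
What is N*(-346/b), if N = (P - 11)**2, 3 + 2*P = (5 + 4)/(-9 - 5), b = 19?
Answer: -22296413/7448 ≈ -2993.6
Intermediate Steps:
P = -51/28 (P = -3/2 + ((5 + 4)/(-9 - 5))/2 = -3/2 + (9/(-14))/2 = -3/2 + (9*(-1/14))/2 = -3/2 + (1/2)*(-9/14) = -3/2 - 9/28 = -51/28 ≈ -1.8214)
N = 128881/784 (N = (-51/28 - 11)**2 = (-359/28)**2 = 128881/784 ≈ 164.39)
N*(-346/b) = 128881*(-346/19)/784 = 128881*(-346*1/19)/784 = (128881/784)*(-346/19) = -22296413/7448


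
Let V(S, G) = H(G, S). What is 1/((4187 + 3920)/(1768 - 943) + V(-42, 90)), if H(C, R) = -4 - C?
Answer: -75/6313 ≈ -0.011880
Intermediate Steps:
V(S, G) = -4 - G
1/((4187 + 3920)/(1768 - 943) + V(-42, 90)) = 1/((4187 + 3920)/(1768 - 943) + (-4 - 1*90)) = 1/(8107/825 + (-4 - 90)) = 1/(8107*(1/825) - 94) = 1/(737/75 - 94) = 1/(-6313/75) = -75/6313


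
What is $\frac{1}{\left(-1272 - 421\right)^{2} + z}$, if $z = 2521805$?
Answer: $\frac{1}{5388054} \approx 1.856 \cdot 10^{-7}$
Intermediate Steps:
$\frac{1}{\left(-1272 - 421\right)^{2} + z} = \frac{1}{\left(-1272 - 421\right)^{2} + 2521805} = \frac{1}{\left(-1693\right)^{2} + 2521805} = \frac{1}{2866249 + 2521805} = \frac{1}{5388054}$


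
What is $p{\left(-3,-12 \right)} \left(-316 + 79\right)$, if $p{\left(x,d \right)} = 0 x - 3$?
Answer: $711$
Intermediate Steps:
$p{\left(x,d \right)} = -3$ ($p{\left(x,d \right)} = 0 - 3 = -3$)
$p{\left(-3,-12 \right)} \left(-316 + 79\right) = - 3 \left(-316 + 79\right) = \left(-3\right) \left(-237\right) = 711$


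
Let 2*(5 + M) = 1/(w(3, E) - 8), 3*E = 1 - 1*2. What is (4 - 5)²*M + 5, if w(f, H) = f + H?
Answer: -3/32 ≈ -0.093750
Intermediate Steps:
E = -⅓ (E = (1 - 1*2)/3 = (1 - 2)/3 = (⅓)*(-1) = -⅓ ≈ -0.33333)
w(f, H) = H + f
M = -163/32 (M = -5 + 1/(2*((-⅓ + 3) - 8)) = -5 + 1/(2*(8/3 - 8)) = -5 + 1/(2*(-16/3)) = -5 + (½)*(-3/16) = -5 - 3/32 = -163/32 ≈ -5.0938)
(4 - 5)²*M + 5 = (4 - 5)²*(-163/32) + 5 = (-1)²*(-163/32) + 5 = 1*(-163/32) + 5 = -163/32 + 5 = -3/32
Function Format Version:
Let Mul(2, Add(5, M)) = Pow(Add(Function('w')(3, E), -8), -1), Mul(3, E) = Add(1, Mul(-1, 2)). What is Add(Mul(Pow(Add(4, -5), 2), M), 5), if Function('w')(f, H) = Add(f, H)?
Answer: Rational(-3, 32) ≈ -0.093750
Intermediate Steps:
E = Rational(-1, 3) (E = Mul(Rational(1, 3), Add(1, Mul(-1, 2))) = Mul(Rational(1, 3), Add(1, -2)) = Mul(Rational(1, 3), -1) = Rational(-1, 3) ≈ -0.33333)
Function('w')(f, H) = Add(H, f)
M = Rational(-163, 32) (M = Add(-5, Mul(Rational(1, 2), Pow(Add(Add(Rational(-1, 3), 3), -8), -1))) = Add(-5, Mul(Rational(1, 2), Pow(Add(Rational(8, 3), -8), -1))) = Add(-5, Mul(Rational(1, 2), Pow(Rational(-16, 3), -1))) = Add(-5, Mul(Rational(1, 2), Rational(-3, 16))) = Add(-5, Rational(-3, 32)) = Rational(-163, 32) ≈ -5.0938)
Add(Mul(Pow(Add(4, -5), 2), M), 5) = Add(Mul(Pow(Add(4, -5), 2), Rational(-163, 32)), 5) = Add(Mul(Pow(-1, 2), Rational(-163, 32)), 5) = Add(Mul(1, Rational(-163, 32)), 5) = Add(Rational(-163, 32), 5) = Rational(-3, 32)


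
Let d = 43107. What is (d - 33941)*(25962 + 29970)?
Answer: 512672712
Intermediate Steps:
(d - 33941)*(25962 + 29970) = (43107 - 33941)*(25962 + 29970) = 9166*55932 = 512672712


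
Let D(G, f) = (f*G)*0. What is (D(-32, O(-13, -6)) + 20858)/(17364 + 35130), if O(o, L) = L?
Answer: 10429/26247 ≈ 0.39734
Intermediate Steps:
D(G, f) = 0 (D(G, f) = (G*f)*0 = 0)
(D(-32, O(-13, -6)) + 20858)/(17364 + 35130) = (0 + 20858)/(17364 + 35130) = 20858/52494 = 20858*(1/52494) = 10429/26247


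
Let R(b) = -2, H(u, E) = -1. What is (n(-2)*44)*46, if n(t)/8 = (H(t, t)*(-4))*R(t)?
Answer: -129536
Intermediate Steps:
n(t) = -64 (n(t) = 8*(-1*(-4)*(-2)) = 8*(4*(-2)) = 8*(-8) = -64)
(n(-2)*44)*46 = -64*44*46 = -2816*46 = -129536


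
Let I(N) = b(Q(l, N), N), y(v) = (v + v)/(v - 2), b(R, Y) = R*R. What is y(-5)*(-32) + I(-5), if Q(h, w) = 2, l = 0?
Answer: -292/7 ≈ -41.714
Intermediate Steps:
b(R, Y) = R²
y(v) = 2*v/(-2 + v) (y(v) = (2*v)/(-2 + v) = 2*v/(-2 + v))
I(N) = 4 (I(N) = 2² = 4)
y(-5)*(-32) + I(-5) = (2*(-5)/(-2 - 5))*(-32) + 4 = (2*(-5)/(-7))*(-32) + 4 = (2*(-5)*(-⅐))*(-32) + 4 = (10/7)*(-32) + 4 = -320/7 + 4 = -292/7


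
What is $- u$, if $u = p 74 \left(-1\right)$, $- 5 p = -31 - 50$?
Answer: $\frac{5994}{5} \approx 1198.8$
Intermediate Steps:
$p = \frac{81}{5}$ ($p = - \frac{-31 - 50}{5} = \left(- \frac{1}{5}\right) \left(-81\right) = \frac{81}{5} \approx 16.2$)
$u = - \frac{5994}{5}$ ($u = \frac{81}{5} \cdot 74 \left(-1\right) = \frac{5994}{5} \left(-1\right) = - \frac{5994}{5} \approx -1198.8$)
$- u = \left(-1\right) \left(- \frac{5994}{5}\right) = \frac{5994}{5}$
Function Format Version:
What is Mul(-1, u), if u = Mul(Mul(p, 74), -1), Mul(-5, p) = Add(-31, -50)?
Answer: Rational(5994, 5) ≈ 1198.8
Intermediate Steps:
p = Rational(81, 5) (p = Mul(Rational(-1, 5), Add(-31, -50)) = Mul(Rational(-1, 5), -81) = Rational(81, 5) ≈ 16.200)
u = Rational(-5994, 5) (u = Mul(Mul(Rational(81, 5), 74), -1) = Mul(Rational(5994, 5), -1) = Rational(-5994, 5) ≈ -1198.8)
Mul(-1, u) = Mul(-1, Rational(-5994, 5)) = Rational(5994, 5)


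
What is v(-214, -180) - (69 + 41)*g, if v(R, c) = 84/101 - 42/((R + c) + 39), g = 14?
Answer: -55182638/35855 ≈ -1539.1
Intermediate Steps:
v(R, c) = 84/101 - 42/(39 + R + c) (v(R, c) = 84*(1/101) - 42/(39 + R + c) = 84/101 - 42/(39 + R + c))
v(-214, -180) - (69 + 41)*g = 42*(-23 + 2*(-214) + 2*(-180))/(101*(39 - 214 - 180)) - (69 + 41)*14 = (42/101)*(-23 - 428 - 360)/(-355) - 110*14 = (42/101)*(-1/355)*(-811) - 1*1540 = 34062/35855 - 1540 = -55182638/35855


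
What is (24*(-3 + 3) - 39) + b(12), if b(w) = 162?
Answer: 123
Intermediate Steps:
(24*(-3 + 3) - 39) + b(12) = (24*(-3 + 3) - 39) + 162 = (24*0 - 39) + 162 = (0 - 39) + 162 = -39 + 162 = 123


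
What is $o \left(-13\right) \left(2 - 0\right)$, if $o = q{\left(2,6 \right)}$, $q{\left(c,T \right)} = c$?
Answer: $-52$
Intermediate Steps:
$o = 2$
$o \left(-13\right) \left(2 - 0\right) = 2 \left(-13\right) \left(2 - 0\right) = - 26 \left(2 + 0\right) = \left(-26\right) 2 = -52$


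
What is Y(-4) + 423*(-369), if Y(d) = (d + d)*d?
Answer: -156055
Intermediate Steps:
Y(d) = 2*d² (Y(d) = (2*d)*d = 2*d²)
Y(-4) + 423*(-369) = 2*(-4)² + 423*(-369) = 2*16 - 156087 = 32 - 156087 = -156055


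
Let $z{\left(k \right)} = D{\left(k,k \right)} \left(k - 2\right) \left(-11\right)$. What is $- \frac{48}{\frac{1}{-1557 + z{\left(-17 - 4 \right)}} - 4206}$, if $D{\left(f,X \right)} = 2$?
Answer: $\frac{50448}{4420507} \approx 0.011412$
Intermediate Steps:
$z{\left(k \right)} = 44 - 22 k$ ($z{\left(k \right)} = 2 \left(k - 2\right) \left(-11\right) = 2 \left(-2 + k\right) \left(-11\right) = \left(-4 + 2 k\right) \left(-11\right) = 44 - 22 k$)
$- \frac{48}{\frac{1}{-1557 + z{\left(-17 - 4 \right)}} - 4206} = - \frac{48}{\frac{1}{-1557 - \left(-44 + 22 \left(-17 - 4\right)\right)} - 4206} = - \frac{48}{\frac{1}{-1557 + \left(44 - -462\right)} - 4206} = - \frac{48}{\frac{1}{-1557 + \left(44 + 462\right)} - 4206} = - \frac{48}{\frac{1}{-1557 + 506} - 4206} = - \frac{48}{\frac{1}{-1051} - 4206} = - \frac{48}{- \frac{1}{1051} - 4206} = - \frac{48}{- \frac{4420507}{1051}} = \left(-48\right) \left(- \frac{1051}{4420507}\right) = \frac{50448}{4420507}$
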